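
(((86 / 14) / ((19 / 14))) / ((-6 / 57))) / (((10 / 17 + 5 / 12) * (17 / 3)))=-1548 / 205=-7.55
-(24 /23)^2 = -576 /529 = -1.09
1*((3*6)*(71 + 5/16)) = 10269/8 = 1283.62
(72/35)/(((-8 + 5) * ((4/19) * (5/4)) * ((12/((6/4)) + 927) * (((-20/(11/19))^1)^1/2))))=12/74375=0.00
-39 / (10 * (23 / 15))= -117 / 46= -2.54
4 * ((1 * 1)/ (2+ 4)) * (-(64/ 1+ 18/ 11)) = -1444/ 33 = -43.76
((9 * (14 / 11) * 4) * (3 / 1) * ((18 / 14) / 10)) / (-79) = -972 / 4345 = -0.22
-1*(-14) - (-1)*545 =559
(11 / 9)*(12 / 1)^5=304128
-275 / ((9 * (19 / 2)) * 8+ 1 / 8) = -2200 / 5473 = -0.40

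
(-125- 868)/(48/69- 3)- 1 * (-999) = 75786/53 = 1429.92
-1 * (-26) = 26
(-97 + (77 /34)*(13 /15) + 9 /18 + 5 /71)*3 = -1710322 /6035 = -283.40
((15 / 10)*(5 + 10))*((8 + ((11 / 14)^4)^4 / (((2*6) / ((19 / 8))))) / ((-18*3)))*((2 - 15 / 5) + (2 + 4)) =-41838530207625122587675 / 2509002245156395548672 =-16.68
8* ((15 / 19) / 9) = 40 / 57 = 0.70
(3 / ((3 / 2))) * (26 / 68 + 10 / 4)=98 / 17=5.76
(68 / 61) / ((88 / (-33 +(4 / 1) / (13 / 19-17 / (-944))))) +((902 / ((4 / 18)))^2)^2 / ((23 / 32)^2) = 4698149686206166496011597 / 8941417210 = 525436804464486.73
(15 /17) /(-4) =-15 /68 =-0.22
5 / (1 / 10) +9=59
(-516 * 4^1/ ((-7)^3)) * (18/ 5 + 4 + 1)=88752/ 1715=51.75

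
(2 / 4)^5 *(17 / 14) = 17 / 448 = 0.04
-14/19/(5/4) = -56/95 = -0.59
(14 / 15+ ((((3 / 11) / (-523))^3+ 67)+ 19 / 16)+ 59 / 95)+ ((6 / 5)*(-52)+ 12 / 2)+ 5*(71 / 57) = 16991738552203583 / 868256343063120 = 19.57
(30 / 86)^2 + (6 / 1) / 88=15447 / 81356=0.19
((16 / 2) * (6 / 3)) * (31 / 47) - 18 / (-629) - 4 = 194578 / 29563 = 6.58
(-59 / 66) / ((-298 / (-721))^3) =-22113516299 / 1746597072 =-12.66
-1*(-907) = 907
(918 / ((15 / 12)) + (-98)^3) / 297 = -4702288 / 1485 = -3166.52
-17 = -17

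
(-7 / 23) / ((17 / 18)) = -126 / 391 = -0.32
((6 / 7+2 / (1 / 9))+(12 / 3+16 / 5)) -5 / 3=2561 / 105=24.39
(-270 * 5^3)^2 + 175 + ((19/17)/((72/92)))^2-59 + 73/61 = 6506093312302873/5711796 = 1139062619.24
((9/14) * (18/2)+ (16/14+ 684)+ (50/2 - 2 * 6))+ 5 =9925/14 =708.93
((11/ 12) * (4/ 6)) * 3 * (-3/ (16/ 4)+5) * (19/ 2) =3553/ 48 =74.02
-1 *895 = -895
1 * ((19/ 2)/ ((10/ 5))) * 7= 133/ 4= 33.25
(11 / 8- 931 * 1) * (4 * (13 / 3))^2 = -837902 / 3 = -279300.67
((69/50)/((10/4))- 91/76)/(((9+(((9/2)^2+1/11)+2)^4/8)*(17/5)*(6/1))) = -22979576576/22625769532639425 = -0.00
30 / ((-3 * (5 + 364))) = -10 / 369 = -0.03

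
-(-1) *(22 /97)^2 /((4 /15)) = 1815 /9409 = 0.19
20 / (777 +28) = 4 / 161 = 0.02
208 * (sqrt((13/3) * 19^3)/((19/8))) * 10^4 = 16640000 * sqrt(741)/3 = 150987561.52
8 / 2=4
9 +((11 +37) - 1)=56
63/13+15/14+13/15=18521/2730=6.78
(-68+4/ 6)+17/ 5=-959/ 15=-63.93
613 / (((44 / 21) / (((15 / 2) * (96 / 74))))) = 1158570 / 407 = 2846.61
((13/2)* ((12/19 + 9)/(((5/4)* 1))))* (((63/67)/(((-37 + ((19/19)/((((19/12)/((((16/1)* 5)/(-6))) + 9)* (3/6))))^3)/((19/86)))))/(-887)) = 15927714450011/50225354475326385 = 0.00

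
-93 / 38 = -2.45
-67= -67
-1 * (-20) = 20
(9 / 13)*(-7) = -63 / 13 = -4.85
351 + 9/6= 705/2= 352.50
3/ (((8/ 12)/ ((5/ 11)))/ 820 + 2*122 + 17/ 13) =0.01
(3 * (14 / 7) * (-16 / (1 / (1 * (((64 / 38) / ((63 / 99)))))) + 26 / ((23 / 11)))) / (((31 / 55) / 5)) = -150971700 / 94829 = -1592.04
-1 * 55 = -55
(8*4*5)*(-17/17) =-160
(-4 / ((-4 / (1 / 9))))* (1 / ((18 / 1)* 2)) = 1 / 324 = 0.00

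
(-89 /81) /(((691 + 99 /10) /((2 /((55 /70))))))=-24920 /6245019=-0.00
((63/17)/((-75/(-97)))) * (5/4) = 5.99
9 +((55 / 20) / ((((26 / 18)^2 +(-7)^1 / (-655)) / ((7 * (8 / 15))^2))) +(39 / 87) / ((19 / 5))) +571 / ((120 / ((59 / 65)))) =7582553680289 / 239090911800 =31.71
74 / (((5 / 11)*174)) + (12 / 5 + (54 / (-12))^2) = 41039 / 1740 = 23.59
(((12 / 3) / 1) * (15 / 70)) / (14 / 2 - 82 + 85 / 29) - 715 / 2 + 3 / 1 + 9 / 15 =-5177731 / 14630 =-353.91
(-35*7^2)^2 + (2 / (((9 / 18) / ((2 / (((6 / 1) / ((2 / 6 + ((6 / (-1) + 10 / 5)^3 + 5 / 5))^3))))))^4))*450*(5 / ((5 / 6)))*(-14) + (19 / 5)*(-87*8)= -436658792523336729906017950542977 / 7971615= -54776703657080369524370900.00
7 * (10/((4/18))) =315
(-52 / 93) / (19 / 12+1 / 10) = -1040 / 3131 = -0.33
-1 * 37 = -37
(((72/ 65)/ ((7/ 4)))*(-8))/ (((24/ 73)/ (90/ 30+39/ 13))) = -42048/ 455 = -92.41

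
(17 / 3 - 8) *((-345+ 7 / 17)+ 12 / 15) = 204554 / 255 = 802.17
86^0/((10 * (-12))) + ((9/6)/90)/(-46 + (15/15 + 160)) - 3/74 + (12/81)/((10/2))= -87769/4595400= -0.02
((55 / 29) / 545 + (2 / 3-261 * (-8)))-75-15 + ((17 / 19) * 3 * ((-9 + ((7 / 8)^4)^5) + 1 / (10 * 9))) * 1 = 2051050465776881514895059541 / 1038649689677739337973760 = 1974.73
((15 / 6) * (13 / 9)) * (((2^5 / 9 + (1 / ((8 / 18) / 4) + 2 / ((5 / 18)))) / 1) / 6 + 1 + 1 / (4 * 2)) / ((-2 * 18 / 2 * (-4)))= 62023 / 279936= 0.22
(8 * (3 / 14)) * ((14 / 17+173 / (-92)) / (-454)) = 4959 / 1242598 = 0.00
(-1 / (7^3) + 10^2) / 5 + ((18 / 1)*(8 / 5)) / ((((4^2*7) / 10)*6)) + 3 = 40179 / 1715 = 23.43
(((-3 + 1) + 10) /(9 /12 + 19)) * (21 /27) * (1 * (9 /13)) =224 /1027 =0.22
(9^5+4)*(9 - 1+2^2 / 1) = 708636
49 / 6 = 8.17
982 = 982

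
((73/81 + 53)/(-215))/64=-2183/557280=-0.00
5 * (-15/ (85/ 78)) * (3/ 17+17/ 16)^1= -85.27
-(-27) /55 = 27 /55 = 0.49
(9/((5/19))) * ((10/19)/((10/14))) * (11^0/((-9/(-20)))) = 56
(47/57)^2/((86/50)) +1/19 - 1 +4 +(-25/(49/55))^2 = 265290106174/335436507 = 790.88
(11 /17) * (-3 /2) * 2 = -1.94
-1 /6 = -0.17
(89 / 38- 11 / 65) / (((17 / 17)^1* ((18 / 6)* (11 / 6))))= 5367 / 13585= 0.40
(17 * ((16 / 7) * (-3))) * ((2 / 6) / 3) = -272 / 21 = -12.95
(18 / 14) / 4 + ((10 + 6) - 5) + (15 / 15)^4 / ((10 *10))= 1983 / 175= 11.33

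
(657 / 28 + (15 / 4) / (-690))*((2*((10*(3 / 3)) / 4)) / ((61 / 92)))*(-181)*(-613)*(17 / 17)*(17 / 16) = 284957816075 / 13664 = 20854641.11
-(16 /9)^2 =-256 /81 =-3.16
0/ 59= 0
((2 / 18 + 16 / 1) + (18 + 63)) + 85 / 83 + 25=91982 / 747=123.14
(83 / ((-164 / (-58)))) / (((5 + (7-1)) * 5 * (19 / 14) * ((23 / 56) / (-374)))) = -32080496 / 89585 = -358.10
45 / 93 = 15 / 31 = 0.48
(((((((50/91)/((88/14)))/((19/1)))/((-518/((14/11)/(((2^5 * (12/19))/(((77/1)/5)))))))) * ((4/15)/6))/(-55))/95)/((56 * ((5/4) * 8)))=1/7643420928000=0.00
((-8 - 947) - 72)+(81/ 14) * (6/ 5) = -35702/ 35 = -1020.06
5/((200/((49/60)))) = 49/2400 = 0.02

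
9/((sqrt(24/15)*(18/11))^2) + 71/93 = 25571/8928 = 2.86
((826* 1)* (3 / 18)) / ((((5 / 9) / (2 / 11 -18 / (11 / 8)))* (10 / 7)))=-615783 / 275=-2239.21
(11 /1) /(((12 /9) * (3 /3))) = 33 /4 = 8.25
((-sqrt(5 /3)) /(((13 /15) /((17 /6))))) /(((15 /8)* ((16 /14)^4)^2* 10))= -98001617* sqrt(15) /4907335680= -0.08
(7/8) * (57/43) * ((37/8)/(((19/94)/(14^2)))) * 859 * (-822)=-631756825119/172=-3673004797.20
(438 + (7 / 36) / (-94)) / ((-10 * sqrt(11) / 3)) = -296437 * sqrt(11) / 24816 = -39.62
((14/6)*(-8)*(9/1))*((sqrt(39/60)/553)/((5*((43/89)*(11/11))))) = -1068*sqrt(65)/84925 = -0.10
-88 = -88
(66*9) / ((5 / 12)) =7128 / 5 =1425.60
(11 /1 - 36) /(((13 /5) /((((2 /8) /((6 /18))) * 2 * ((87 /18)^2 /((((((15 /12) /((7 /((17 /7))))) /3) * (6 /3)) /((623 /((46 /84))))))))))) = -13478433675 /10166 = -1325834.51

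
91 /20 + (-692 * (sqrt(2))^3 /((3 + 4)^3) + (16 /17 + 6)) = 3907 /340 - 1384 * sqrt(2) /343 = 5.78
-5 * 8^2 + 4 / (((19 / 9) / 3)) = -5972 / 19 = -314.32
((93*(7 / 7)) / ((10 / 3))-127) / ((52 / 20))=-991 / 26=-38.12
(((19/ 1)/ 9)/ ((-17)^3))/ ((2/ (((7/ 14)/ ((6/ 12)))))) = -19/ 88434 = -0.00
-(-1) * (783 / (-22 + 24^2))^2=613089 / 306916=2.00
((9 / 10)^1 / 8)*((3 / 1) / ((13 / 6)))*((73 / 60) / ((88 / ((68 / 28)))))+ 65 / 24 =52152521 / 19219200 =2.71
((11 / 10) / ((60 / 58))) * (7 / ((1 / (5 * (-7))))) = -15631 / 60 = -260.52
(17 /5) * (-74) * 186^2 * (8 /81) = -38686016 /45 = -859689.24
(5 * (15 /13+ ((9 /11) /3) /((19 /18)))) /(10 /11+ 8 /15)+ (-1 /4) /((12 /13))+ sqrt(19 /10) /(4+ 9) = sqrt(190) /130+ 6524491 /1410864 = 4.73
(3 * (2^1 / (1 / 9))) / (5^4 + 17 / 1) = 9 / 107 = 0.08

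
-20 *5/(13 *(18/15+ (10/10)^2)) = -3.50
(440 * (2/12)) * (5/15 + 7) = 4840/9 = 537.78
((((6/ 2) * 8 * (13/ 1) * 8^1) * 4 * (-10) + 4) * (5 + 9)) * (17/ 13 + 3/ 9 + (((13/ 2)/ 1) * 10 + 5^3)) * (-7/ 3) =73125077872/ 117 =625000665.57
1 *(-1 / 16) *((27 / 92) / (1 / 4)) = -27 / 368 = -0.07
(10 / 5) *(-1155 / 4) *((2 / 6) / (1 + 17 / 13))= -1001 / 12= -83.42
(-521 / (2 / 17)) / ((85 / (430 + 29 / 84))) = -18833629 / 840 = -22420.99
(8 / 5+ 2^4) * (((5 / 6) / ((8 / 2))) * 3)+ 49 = 60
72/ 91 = 0.79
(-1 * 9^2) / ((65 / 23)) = -1863 / 65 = -28.66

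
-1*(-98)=98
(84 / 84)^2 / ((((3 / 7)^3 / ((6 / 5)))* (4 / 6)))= 343 / 15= 22.87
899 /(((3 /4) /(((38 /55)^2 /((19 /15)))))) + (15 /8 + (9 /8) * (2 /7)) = 15378991 /33880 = 453.93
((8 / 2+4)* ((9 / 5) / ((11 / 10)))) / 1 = 144 / 11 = 13.09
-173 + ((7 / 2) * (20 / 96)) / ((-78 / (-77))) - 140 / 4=-776057 / 3744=-207.28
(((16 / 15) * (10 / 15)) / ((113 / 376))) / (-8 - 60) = -3008 / 86445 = -0.03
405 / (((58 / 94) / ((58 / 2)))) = 19035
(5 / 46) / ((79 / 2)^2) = 10 / 143543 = 0.00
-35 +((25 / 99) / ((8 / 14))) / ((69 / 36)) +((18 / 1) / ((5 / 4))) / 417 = -18322834 / 527505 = -34.73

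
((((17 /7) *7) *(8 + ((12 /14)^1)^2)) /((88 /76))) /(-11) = -69122 /5929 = -11.66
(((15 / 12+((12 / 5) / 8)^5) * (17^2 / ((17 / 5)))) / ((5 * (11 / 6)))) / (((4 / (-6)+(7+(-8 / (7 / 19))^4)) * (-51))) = -0.00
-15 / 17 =-0.88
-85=-85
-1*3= -3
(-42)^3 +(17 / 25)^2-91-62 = -46400336 / 625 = -74240.54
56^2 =3136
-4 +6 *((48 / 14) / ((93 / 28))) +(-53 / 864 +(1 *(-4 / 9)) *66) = -728555 / 26784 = -27.20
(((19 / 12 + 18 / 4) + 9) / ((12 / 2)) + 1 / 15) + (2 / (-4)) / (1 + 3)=221 / 90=2.46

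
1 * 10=10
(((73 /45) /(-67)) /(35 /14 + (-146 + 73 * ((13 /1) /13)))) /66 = 73 /14028795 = 0.00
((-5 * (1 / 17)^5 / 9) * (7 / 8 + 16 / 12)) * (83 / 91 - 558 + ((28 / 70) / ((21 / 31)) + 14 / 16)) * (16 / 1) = 45938863 / 5980437684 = 0.01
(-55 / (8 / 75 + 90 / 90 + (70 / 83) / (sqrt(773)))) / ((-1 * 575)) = 72928572915 / 843127551559-71898750 * sqrt(773) / 843127551559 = 0.08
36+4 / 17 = 616 / 17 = 36.24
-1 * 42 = -42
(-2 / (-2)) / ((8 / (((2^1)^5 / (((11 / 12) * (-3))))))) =-16 / 11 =-1.45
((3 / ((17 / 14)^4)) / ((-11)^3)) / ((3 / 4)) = -153664 / 111166451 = -0.00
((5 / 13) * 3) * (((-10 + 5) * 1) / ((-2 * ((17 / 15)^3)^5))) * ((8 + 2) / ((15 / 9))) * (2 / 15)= 13136816711425781250 / 37211499669627605309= 0.35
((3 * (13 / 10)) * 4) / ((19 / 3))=234 / 95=2.46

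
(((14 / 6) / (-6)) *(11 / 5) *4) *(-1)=154 / 45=3.42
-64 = -64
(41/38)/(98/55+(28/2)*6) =2255/179284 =0.01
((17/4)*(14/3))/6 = 119/36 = 3.31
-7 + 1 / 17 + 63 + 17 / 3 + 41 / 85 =15863 / 255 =62.21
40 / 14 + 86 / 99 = 2582 / 693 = 3.73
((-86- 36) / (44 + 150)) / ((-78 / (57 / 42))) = 1159 / 105924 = 0.01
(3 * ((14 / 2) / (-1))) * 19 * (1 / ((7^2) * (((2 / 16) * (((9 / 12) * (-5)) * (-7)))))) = -608 / 245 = -2.48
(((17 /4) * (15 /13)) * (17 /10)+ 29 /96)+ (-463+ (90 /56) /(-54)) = -1323187 /2912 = -454.39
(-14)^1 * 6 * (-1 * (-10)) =-840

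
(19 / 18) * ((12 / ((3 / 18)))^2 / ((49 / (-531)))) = -2905632 / 49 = -59298.61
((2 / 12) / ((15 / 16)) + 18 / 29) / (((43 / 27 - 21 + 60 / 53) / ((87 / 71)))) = -248517 / 4641980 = -0.05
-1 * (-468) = 468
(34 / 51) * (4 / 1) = 8 / 3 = 2.67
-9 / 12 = -3 / 4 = -0.75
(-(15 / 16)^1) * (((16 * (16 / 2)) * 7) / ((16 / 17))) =-1785 / 2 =-892.50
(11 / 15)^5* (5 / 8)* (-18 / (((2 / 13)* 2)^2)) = -27217619 / 1080000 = -25.20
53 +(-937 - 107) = -991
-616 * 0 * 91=0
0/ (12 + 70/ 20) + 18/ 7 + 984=6906/ 7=986.57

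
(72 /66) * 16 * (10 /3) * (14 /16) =560 /11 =50.91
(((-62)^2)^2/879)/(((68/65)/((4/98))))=655.87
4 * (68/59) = 272/59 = 4.61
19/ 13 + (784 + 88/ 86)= 439645/ 559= 786.48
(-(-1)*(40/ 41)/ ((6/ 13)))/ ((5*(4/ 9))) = 39/ 41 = 0.95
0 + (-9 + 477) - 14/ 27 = 12622/ 27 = 467.48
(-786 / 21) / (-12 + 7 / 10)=2620 / 791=3.31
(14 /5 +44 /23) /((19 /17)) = 9214 /2185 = 4.22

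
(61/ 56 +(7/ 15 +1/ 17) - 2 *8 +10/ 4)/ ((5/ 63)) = -509163/ 3400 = -149.75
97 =97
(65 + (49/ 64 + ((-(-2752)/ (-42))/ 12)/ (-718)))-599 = -771839351/ 1447488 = -533.23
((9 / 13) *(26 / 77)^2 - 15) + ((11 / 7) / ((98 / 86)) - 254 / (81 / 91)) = -1004825258 / 3361743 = -298.90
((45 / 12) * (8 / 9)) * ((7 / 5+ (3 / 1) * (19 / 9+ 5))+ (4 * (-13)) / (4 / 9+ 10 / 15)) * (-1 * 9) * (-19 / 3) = -13718 / 3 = -4572.67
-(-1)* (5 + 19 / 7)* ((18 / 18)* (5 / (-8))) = -4.82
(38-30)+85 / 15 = 41 / 3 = 13.67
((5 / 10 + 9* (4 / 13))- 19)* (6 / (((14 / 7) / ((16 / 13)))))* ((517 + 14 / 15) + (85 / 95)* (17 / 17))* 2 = -967635104 / 16055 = -60270.02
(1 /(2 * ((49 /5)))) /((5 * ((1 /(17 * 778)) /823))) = 5442499 /49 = 111071.41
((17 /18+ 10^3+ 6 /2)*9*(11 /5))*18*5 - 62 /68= 60826955 /34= 1789028.09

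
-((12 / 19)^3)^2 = -0.06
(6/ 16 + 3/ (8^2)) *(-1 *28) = -189/ 16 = -11.81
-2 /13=-0.15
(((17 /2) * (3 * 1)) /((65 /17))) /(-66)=-0.10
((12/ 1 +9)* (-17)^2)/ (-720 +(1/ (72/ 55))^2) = -31461696/ 3729455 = -8.44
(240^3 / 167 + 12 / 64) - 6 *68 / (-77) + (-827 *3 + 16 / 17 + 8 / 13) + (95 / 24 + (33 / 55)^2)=80308.80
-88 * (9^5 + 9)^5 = -63223181950257801355555584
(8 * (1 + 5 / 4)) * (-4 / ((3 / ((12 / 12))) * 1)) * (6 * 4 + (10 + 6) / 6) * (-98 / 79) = 62720 / 79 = 793.92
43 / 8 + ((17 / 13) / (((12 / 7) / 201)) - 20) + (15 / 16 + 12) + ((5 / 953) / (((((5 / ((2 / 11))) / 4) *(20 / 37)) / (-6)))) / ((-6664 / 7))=196733371829 / 1297376080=151.64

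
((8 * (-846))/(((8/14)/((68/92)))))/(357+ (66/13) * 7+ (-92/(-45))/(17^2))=-34040899620/1526411353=-22.30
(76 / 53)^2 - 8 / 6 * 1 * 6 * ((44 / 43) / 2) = -2.04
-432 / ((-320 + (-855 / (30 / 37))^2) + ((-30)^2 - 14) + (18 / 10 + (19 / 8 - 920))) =-17280 / 44464817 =-0.00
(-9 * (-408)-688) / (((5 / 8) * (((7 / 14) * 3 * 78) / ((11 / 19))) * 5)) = 262592 / 55575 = 4.73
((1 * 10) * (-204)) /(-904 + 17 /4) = 8160 /3599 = 2.27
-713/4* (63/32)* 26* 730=-213140655/32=-6660645.47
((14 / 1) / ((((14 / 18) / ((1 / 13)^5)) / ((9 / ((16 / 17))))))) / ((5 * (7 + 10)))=81 / 14851720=0.00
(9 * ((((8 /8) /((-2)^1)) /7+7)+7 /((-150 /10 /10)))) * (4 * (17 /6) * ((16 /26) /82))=6460 /3731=1.73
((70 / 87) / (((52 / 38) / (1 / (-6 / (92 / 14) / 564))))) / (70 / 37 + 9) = -15198860 / 455793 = -33.35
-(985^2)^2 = -941336550625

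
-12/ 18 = -2/ 3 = -0.67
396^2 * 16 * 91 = 228324096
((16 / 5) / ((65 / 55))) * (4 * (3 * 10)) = 4224 / 13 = 324.92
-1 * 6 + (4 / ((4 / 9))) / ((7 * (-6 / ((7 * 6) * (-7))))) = 57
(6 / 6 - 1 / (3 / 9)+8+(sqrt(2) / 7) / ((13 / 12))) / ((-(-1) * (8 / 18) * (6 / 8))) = 36 * sqrt(2) / 91+18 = 18.56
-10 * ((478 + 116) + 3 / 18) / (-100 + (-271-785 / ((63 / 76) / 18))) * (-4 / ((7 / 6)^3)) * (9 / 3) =-5133600 / 1991311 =-2.58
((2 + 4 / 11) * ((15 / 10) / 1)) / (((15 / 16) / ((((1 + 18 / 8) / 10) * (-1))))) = -338 / 275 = -1.23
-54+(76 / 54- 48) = -2716 / 27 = -100.59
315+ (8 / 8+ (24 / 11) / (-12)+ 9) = 3573 / 11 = 324.82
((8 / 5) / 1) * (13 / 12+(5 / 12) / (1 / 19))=72 / 5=14.40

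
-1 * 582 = -582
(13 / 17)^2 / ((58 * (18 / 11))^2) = 0.00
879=879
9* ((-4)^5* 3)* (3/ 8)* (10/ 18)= -5760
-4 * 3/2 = -6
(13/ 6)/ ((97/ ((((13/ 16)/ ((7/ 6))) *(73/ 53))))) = 12337/ 575792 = 0.02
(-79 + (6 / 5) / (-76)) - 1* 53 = -25083 / 190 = -132.02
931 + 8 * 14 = 1043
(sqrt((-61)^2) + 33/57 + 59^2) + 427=75422/19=3969.58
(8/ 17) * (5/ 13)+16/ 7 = 3816/ 1547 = 2.47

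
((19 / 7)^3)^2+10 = 48222371 / 117649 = 409.88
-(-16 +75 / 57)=279 / 19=14.68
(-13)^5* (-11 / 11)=371293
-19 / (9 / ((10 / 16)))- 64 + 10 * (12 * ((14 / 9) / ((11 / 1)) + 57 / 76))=32987 / 792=41.65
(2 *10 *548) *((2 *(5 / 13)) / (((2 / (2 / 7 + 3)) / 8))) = 10083200 / 91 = 110804.40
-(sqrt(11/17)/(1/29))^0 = -1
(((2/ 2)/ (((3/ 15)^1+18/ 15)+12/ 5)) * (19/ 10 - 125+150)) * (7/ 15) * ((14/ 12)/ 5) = 13181/ 17100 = 0.77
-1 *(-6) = 6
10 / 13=0.77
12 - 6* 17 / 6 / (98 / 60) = 78 / 49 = 1.59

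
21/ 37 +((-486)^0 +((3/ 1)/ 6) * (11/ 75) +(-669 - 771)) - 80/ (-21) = -18577417/ 12950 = -1434.55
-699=-699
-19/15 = -1.27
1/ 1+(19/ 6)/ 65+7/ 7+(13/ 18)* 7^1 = 4156/ 585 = 7.10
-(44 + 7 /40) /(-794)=1767 /31760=0.06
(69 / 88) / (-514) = -69 / 45232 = -0.00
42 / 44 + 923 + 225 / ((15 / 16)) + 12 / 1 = 25871 / 22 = 1175.95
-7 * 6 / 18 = -7 / 3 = -2.33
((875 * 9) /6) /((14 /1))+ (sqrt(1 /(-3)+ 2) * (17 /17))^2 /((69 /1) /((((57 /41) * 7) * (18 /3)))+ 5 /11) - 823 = -41838351 /57452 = -728.23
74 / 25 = 2.96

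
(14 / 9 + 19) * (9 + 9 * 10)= 2035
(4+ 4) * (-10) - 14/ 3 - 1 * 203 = -863/ 3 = -287.67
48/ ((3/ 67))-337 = 735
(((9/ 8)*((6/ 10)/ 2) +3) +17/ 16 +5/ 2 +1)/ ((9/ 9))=79/ 10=7.90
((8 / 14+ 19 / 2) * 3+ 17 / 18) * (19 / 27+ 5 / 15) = 7852 / 243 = 32.31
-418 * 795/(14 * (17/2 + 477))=-332310/6797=-48.89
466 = 466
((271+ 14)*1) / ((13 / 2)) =570 / 13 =43.85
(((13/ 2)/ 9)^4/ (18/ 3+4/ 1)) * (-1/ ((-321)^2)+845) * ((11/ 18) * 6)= 6838689281281/ 81126240120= 84.30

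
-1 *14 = -14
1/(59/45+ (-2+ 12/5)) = 45/77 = 0.58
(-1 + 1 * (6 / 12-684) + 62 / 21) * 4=-57250 / 21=-2726.19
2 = 2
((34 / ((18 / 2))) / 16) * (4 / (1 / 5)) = 85 / 18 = 4.72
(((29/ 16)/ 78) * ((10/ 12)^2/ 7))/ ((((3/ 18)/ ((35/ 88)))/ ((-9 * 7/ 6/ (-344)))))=25375/ 151117824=0.00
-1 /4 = -0.25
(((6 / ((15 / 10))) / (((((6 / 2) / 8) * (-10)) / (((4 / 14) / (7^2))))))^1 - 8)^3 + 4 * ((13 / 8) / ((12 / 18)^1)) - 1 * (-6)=-270995003711177 / 544773694500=-497.45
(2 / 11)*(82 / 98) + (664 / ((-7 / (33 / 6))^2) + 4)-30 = 207014 / 539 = 384.07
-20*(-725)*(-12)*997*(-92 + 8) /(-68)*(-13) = 2785852588.24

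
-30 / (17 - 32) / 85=2 / 85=0.02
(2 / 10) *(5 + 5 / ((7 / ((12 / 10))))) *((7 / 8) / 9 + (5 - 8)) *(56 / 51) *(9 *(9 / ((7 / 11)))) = -282777 / 595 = -475.26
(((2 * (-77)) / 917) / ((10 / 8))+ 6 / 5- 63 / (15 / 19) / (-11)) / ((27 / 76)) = 4555972 / 194535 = 23.42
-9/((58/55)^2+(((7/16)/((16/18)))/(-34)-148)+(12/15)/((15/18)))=13164800/213478071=0.06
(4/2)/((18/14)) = 14/9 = 1.56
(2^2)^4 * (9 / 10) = 1152 / 5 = 230.40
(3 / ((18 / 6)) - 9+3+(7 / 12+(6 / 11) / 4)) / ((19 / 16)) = -2260 / 627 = -3.60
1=1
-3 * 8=-24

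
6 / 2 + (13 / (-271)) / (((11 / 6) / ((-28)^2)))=-52209 / 2981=-17.51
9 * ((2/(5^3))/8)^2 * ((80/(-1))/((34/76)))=-342/53125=-0.01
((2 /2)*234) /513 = 26 /57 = 0.46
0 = 0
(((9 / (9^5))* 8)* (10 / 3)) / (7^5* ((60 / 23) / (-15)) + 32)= -460 / 327190509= -0.00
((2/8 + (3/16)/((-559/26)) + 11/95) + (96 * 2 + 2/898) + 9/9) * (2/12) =2837222821/88039920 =32.23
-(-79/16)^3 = 493039/4096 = 120.37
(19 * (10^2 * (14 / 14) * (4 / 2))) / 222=1900 / 111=17.12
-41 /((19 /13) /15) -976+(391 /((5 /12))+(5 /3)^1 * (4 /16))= -522089 /1140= -457.97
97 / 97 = 1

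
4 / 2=2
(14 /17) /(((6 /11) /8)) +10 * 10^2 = 1012.08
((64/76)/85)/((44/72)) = 288/17765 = 0.02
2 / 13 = 0.15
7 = 7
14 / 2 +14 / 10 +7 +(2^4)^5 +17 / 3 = 1048597.07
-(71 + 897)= -968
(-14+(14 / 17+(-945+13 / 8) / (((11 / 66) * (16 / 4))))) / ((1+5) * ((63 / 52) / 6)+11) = -5050253 / 43180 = -116.96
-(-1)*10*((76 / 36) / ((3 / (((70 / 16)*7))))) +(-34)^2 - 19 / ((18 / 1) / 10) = 1360.95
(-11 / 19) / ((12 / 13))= -0.63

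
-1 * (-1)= 1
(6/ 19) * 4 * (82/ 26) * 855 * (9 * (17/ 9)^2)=1421880/ 13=109375.38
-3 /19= -0.16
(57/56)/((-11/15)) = -855/616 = -1.39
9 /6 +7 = 17 /2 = 8.50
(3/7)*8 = 24/7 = 3.43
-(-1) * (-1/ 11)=-1/ 11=-0.09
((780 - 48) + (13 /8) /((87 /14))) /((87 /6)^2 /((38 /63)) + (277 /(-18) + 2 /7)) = 203351946 /92605729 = 2.20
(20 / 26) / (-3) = -10 / 39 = -0.26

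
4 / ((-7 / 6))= -3.43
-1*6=-6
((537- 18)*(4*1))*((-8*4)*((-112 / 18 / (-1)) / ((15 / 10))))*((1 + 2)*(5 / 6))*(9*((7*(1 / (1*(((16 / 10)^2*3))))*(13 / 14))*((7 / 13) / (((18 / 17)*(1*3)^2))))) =-72054500 / 243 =-296520.58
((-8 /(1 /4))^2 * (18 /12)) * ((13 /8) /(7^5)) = 2496 /16807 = 0.15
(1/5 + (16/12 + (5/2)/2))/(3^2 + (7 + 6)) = 167/1320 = 0.13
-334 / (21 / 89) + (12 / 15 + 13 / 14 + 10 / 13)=-1413.03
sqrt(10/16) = sqrt(10)/4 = 0.79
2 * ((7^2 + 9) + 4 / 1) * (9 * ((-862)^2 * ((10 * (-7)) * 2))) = -116093194560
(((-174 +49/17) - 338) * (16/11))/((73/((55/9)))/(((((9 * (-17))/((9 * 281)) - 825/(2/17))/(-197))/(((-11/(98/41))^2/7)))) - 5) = 5395618935487200/29032955601001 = 185.84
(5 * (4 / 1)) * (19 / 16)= 95 / 4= 23.75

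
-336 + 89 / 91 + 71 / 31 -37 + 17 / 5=-5167108 / 14105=-366.33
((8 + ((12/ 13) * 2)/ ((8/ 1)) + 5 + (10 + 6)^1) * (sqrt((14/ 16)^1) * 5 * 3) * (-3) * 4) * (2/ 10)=-3420 * sqrt(14)/ 13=-984.34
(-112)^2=12544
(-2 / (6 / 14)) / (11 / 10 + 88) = -140 / 2673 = -0.05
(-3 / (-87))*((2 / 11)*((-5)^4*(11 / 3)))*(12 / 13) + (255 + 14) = 106413 / 377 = 282.26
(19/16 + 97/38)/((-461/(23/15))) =-8717/700720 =-0.01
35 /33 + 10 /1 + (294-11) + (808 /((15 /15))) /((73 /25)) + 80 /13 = 18067616 /31317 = 576.93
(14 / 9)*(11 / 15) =154 / 135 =1.14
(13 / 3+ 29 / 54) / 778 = 263 / 42012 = 0.01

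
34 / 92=17 / 46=0.37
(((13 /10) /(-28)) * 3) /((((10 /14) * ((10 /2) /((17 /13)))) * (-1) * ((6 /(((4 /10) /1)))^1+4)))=51 /19000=0.00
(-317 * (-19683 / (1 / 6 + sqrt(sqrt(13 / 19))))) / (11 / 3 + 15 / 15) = -2021601564 * sqrt(247) / 117803 - 1066956381 / 117803 + 336933594 * 13^(1 / 4) * 19^(3 / 4) / 117803 + 12129609384 * 13^(3 / 4) * 19^(1 / 4) / 117803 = 1242420.73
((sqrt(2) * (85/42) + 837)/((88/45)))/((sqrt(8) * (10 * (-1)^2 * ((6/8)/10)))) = 425/616 + 12555 * sqrt(2)/88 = 202.46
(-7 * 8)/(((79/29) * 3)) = -1624/237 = -6.85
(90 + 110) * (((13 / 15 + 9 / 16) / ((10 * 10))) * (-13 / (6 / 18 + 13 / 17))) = -10829 / 320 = -33.84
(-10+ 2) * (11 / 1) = -88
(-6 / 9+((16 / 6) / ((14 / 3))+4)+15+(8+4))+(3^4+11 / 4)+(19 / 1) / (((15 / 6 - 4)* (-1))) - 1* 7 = 3369 / 28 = 120.32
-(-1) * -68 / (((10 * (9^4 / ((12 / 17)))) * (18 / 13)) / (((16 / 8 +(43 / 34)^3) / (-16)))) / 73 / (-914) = -137033 / 68823354411072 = -0.00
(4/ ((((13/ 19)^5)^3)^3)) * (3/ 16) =10496229007328811683188804083368894635756579113610988174697/ 536427266852999736614632449688344442975237260112372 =19566919.24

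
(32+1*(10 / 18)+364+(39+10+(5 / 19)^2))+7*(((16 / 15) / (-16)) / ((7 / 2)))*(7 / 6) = 804072 / 1805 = 445.47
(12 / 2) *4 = 24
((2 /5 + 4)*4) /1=88 /5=17.60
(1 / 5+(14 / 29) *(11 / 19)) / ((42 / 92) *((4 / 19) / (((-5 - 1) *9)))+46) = 0.01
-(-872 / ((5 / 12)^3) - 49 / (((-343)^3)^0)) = 1512941 / 125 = 12103.53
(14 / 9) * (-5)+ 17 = 83 / 9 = 9.22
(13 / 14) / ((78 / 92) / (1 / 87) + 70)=299 / 46291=0.01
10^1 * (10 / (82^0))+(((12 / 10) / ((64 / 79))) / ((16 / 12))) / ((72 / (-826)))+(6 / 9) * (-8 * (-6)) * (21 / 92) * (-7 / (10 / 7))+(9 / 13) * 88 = 86025391 / 765440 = 112.39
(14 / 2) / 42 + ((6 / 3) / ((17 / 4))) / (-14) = 95 / 714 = 0.13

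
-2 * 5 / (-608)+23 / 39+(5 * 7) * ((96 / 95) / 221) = 154435 / 201552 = 0.77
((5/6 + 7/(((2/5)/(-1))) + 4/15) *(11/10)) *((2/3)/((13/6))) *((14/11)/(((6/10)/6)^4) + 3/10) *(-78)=688816236/125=5510529.89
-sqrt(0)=0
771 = 771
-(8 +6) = -14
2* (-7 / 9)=-14 / 9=-1.56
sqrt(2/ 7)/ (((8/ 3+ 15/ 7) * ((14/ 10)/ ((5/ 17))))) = 75 * sqrt(14)/ 12019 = 0.02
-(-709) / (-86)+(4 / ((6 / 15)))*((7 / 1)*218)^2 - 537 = 2002614469 / 86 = 23286214.76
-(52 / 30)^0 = -1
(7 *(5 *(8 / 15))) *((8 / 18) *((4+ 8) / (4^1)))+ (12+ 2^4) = 476 / 9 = 52.89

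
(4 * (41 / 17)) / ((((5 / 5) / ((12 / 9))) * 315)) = 656 / 16065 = 0.04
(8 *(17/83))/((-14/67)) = -4556/581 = -7.84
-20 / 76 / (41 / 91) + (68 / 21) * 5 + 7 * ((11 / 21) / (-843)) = 215162132 / 13790637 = 15.60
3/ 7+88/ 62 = 401/ 217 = 1.85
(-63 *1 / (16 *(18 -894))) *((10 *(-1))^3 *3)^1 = -7875 / 584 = -13.48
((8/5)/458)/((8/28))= 14/1145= 0.01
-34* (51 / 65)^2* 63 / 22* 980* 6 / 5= -3275949096 / 46475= -70488.42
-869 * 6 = -5214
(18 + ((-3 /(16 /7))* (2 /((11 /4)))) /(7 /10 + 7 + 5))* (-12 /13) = -300492 /18161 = -16.55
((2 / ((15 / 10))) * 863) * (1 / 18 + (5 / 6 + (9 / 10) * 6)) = 976916 / 135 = 7236.41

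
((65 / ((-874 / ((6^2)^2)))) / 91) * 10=-32400 / 3059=-10.59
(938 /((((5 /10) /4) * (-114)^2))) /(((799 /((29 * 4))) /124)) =26984384 /2595951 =10.39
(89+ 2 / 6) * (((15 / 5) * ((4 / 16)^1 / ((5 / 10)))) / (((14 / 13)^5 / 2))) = 24876631 / 134456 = 185.02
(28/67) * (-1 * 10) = -280/67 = -4.18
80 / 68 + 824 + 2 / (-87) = 1220402 / 1479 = 825.15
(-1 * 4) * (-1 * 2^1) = 8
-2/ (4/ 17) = -17/ 2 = -8.50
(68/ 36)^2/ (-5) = -289/ 405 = -0.71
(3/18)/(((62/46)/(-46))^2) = 194.13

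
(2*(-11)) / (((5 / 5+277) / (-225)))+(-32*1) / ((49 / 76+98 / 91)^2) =2819278963 / 402182739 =7.01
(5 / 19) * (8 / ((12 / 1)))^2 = 20 / 171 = 0.12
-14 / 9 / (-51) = 14 / 459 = 0.03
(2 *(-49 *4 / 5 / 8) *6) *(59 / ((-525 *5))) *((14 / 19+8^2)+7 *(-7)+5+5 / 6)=1015567 / 35625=28.51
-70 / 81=-0.86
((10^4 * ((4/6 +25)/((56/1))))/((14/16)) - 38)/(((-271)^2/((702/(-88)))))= -6388317/11309914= -0.56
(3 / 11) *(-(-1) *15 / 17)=45 / 187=0.24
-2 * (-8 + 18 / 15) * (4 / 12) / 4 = 17 / 15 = 1.13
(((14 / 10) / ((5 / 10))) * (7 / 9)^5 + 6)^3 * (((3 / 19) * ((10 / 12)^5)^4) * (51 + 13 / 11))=432019673027637122344970703125 / 6401735655577480151593900416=67.48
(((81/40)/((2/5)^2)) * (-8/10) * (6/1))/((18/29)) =-783/8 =-97.88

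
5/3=1.67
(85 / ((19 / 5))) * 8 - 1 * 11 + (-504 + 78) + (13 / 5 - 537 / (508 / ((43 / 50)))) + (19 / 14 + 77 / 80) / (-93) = -53699777491 / 209448400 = -256.39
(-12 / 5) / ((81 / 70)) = -56 / 27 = -2.07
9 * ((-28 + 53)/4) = 56.25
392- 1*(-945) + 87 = 1424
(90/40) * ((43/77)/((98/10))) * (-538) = -520515/7546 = -68.98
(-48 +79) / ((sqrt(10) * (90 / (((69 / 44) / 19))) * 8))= 713 * sqrt(10) / 2006400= 0.00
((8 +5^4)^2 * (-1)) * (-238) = 95363982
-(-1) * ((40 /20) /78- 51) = -1988 /39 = -50.97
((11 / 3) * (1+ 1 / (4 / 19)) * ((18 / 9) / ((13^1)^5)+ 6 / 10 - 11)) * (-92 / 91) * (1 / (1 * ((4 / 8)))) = 443.35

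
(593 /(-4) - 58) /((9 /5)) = -1375 /12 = -114.58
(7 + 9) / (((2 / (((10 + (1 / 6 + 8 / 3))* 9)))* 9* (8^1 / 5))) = 385 / 6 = 64.17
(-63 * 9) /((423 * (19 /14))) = -882 /893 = -0.99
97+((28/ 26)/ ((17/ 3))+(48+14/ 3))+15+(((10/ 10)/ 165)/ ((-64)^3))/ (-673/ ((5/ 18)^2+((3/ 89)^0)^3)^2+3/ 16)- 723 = -376813557371912717179/ 675119750458982400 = -558.14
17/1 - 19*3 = -40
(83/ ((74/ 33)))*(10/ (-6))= -4565/ 74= -61.69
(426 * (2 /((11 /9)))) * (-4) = -30672 /11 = -2788.36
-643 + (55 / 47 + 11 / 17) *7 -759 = -1110034 / 799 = -1389.28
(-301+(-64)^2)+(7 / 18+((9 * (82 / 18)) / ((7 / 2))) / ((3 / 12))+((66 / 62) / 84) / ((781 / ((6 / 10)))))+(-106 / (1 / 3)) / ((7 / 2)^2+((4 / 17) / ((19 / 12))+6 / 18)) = 522422370054013 / 136857607740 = 3817.27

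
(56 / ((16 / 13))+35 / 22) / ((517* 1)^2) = 0.00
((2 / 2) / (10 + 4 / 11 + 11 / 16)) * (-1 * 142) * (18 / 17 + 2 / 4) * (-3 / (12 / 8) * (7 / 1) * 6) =55632192 / 33065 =1682.51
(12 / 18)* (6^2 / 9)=8 / 3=2.67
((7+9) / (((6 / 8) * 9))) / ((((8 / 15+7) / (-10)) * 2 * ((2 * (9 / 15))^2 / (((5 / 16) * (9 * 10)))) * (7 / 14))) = -62500 / 1017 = -61.46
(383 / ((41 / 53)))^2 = 412049401 / 1681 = 245121.59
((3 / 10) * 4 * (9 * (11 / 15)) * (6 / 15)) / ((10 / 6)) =1188 / 625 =1.90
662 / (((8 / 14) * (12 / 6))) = 2317 / 4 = 579.25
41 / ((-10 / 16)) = -328 / 5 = -65.60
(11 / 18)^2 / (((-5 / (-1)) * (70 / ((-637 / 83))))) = -11011 / 1344600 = -0.01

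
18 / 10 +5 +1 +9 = 84 / 5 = 16.80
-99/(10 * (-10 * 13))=99/1300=0.08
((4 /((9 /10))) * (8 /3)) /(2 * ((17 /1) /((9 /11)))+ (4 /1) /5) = 0.28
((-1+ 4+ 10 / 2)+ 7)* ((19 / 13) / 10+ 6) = 2397 / 26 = 92.19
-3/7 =-0.43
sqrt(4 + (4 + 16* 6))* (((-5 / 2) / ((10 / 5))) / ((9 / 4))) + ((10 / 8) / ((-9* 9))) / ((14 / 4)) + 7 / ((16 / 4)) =3959 / 2268 - 10* sqrt(26) / 9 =-3.92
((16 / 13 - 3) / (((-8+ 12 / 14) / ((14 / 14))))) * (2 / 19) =161 / 6175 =0.03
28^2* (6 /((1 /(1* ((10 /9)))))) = 15680 /3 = 5226.67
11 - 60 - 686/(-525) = -3577/75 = -47.69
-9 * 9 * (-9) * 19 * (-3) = -41553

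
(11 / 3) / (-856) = -11 / 2568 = -0.00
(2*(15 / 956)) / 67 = 15 / 32026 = 0.00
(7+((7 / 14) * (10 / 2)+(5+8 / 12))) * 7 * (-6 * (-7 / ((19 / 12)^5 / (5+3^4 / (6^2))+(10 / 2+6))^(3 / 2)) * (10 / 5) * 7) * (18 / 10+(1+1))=308124220465152 * sqrt(1941879237) / 2491012664217005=5450.81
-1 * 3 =-3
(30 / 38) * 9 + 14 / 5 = 941 / 95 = 9.91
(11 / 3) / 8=11 / 24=0.46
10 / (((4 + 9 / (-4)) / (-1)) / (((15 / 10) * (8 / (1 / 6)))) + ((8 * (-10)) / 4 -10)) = -2880 / 8647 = -0.33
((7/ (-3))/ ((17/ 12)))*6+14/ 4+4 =-81/ 34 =-2.38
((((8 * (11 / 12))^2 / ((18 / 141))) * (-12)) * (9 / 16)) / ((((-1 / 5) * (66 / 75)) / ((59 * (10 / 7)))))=19064375 / 14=1361741.07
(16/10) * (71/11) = 568/55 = 10.33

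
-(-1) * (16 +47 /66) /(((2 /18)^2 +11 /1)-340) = -29781 /586256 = -0.05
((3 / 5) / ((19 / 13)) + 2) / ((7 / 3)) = 687 / 665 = 1.03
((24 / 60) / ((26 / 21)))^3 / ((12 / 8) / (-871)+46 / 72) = 0.05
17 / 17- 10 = -9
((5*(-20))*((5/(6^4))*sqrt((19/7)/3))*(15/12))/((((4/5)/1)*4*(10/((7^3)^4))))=-198412336.22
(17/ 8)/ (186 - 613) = -17/ 3416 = -0.00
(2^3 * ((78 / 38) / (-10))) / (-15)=52 / 475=0.11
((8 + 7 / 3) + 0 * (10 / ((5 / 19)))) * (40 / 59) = 1240 / 177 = 7.01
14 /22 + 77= 854 /11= 77.64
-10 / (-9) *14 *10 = 1400 / 9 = 155.56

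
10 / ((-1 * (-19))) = 10 / 19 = 0.53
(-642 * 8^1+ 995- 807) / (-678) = 7.30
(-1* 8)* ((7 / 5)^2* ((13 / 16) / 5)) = -637 / 250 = -2.55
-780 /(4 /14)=-2730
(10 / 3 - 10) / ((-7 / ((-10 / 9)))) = -200 / 189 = -1.06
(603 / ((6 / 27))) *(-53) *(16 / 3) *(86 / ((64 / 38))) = -78331509 / 2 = -39165754.50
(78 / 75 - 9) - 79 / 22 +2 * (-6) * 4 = -32753 / 550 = -59.55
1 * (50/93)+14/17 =1.36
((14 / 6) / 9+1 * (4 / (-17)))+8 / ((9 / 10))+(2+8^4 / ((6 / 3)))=945041 / 459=2058.91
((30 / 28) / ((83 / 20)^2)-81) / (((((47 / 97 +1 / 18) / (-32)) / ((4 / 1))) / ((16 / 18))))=775366883328 / 45474289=17050.67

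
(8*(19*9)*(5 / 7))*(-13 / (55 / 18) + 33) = 2162808 / 77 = 28088.42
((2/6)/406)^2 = 1/1483524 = 0.00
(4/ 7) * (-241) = -137.71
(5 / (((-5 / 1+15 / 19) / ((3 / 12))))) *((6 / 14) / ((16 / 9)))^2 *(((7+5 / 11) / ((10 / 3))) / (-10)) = 1703673 / 441548800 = 0.00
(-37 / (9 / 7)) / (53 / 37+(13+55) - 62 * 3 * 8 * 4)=9583 / 1958895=0.00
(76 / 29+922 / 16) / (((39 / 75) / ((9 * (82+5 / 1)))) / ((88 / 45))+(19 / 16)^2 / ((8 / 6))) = 295194240 / 5183819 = 56.95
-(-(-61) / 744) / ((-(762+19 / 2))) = 0.00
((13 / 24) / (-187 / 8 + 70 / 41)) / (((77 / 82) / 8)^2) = -229369088 / 126412209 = -1.81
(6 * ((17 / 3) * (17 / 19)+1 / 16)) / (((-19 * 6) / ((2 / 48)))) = -4681 / 415872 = -0.01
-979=-979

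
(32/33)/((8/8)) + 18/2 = 329/33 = 9.97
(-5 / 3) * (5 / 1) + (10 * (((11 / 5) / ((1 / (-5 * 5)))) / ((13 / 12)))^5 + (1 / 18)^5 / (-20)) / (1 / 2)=-47327351277808641323293 / 7015833714240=-6745791477.60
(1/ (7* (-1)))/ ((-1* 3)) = 1/ 21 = 0.05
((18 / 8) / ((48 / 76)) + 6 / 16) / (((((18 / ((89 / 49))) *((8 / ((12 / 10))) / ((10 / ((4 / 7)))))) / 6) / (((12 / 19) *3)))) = 7209 / 608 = 11.86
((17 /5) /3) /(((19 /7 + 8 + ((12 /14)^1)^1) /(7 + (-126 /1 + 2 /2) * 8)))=-39389 /405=-97.26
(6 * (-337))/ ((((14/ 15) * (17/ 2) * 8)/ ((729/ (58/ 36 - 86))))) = 99497565/ 361522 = 275.22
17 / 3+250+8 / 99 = 25319 / 99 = 255.75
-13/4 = -3.25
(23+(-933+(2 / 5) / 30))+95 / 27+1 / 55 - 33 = -6975416 / 7425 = -939.45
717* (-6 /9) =-478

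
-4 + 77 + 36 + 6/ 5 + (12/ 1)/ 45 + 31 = 2122/ 15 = 141.47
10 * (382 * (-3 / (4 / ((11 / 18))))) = -10505 / 6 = -1750.83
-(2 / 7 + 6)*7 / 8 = -11 / 2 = -5.50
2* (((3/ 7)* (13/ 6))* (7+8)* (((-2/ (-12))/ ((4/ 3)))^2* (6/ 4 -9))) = -2925/ 896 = -3.26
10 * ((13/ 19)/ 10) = 13/ 19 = 0.68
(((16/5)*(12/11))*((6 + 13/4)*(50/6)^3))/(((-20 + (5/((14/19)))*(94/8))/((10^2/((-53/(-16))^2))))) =530432000000/186042879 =2851.13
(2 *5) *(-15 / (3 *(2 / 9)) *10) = -2250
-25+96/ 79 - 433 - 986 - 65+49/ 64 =-7619489/ 5056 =-1507.02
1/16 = 0.06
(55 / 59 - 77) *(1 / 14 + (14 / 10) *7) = -1550604 / 2065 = -750.90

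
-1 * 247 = -247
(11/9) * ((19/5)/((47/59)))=12331/2115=5.83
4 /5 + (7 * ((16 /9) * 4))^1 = 2276 /45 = 50.58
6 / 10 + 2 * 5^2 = 253 / 5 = 50.60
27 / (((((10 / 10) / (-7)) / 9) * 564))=-567 / 188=-3.02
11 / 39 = 0.28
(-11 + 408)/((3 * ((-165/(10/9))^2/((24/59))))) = 0.00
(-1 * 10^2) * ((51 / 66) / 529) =-850 / 5819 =-0.15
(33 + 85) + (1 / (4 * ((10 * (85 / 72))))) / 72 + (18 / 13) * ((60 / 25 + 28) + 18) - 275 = -3977307 / 44200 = -89.98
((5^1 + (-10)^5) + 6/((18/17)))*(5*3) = -1499840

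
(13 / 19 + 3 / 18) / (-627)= -97 / 71478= -0.00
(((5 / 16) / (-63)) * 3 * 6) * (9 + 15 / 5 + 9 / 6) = -135 / 112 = -1.21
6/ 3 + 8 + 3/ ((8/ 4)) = 23/ 2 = 11.50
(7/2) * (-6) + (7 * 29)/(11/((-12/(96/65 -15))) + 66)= -375263/20383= -18.41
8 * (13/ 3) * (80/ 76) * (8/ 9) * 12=66560/ 171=389.24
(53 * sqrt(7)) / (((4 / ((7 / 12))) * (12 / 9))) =371 * sqrt(7) / 64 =15.34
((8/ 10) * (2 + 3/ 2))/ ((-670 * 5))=-7/ 8375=-0.00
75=75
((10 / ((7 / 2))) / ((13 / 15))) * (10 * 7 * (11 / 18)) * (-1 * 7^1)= -38500 / 39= -987.18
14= 14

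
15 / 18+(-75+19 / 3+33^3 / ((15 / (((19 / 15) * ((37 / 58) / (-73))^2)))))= -90890785381 / 1344506700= -67.60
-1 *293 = -293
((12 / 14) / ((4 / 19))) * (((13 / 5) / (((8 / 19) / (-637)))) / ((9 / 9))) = -1281189 / 80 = -16014.86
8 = 8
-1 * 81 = -81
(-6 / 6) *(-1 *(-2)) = -2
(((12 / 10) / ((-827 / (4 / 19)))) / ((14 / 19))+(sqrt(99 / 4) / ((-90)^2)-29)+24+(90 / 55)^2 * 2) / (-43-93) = -0.00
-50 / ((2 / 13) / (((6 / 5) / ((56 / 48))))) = -2340 / 7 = -334.29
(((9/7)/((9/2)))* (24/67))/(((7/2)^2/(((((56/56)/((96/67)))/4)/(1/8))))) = 4/343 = 0.01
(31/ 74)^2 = 961/ 5476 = 0.18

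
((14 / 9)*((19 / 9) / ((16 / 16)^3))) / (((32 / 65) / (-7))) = -60515 / 1296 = -46.69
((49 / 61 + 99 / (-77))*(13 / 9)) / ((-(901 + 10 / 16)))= 0.00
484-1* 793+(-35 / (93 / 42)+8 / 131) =-1318791 / 4061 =-324.75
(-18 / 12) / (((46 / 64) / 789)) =-1646.61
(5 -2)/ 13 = 3/ 13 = 0.23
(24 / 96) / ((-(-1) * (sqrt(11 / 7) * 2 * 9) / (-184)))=-23 * sqrt(77) / 99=-2.04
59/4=14.75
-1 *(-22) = 22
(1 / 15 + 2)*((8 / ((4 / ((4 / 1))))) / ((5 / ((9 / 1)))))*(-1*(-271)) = 201624 / 25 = 8064.96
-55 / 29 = -1.90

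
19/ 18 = 1.06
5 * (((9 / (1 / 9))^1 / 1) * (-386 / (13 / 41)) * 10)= -64095300 / 13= -4930407.69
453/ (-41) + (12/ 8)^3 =-2517/ 328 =-7.67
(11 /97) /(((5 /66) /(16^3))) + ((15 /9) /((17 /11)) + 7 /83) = 12590042338 /2053005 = 6132.49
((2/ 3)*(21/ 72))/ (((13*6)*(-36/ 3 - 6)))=-7/ 50544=-0.00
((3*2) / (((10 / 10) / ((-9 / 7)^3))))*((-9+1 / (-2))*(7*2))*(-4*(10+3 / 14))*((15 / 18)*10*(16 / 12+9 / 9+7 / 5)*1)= -105636960 / 49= -2155856.33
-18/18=-1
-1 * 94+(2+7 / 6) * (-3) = -207 / 2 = -103.50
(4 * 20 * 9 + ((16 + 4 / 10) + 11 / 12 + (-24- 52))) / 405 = 39679 / 24300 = 1.63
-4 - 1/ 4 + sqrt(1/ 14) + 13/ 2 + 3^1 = sqrt(14)/ 14 + 21/ 4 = 5.52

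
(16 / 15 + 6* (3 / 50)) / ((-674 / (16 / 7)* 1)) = -0.00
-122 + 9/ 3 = -119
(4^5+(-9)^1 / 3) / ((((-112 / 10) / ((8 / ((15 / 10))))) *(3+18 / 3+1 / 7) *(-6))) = 8.86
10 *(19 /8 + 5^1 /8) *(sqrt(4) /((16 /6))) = 45 /2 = 22.50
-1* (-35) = 35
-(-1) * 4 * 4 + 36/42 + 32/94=5658/329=17.20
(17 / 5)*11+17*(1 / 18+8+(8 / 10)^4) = 2039711 / 11250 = 181.31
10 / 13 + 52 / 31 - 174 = -171.55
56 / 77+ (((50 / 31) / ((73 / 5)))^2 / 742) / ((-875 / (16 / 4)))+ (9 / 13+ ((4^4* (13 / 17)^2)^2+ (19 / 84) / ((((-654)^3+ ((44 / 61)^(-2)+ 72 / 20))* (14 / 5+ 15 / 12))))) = 334637626332289586905249537877145329 / 14931024490374973349120263268757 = 22412.23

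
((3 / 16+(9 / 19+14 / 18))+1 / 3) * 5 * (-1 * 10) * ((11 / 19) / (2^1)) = -25.65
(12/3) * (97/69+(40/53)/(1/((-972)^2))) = 10430435924/3657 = 2852183.74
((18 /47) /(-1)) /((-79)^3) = 18 /23172833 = 0.00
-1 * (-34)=34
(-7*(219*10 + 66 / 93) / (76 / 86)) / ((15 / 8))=-81766048 / 8835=-9254.79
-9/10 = -0.90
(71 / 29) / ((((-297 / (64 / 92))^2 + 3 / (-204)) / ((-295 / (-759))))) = 91152640 / 17460522304203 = 0.00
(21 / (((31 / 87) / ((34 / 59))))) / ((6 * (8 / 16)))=20706 / 1829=11.32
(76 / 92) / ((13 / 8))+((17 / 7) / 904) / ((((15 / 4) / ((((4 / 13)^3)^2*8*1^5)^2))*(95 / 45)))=20470128336855955256 / 40266895950163199135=0.51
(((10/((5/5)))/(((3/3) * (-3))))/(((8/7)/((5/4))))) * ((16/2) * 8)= -700/3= -233.33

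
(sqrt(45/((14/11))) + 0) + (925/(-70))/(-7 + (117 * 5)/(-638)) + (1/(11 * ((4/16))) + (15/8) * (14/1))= 3 * sqrt(770)/14 + 43999707/1555708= 34.23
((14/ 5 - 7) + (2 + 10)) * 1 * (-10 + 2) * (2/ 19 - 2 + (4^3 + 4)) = -4124.97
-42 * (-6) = 252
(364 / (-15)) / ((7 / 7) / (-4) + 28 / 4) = -1456 / 405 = -3.60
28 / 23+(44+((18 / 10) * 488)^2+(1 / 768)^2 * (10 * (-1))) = 771631.78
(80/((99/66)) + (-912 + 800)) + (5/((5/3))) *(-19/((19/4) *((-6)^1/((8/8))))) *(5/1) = -48.67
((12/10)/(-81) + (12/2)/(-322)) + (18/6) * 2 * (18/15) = 31153/4347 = 7.17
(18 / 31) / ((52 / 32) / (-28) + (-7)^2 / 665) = 42560 / 1147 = 37.11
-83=-83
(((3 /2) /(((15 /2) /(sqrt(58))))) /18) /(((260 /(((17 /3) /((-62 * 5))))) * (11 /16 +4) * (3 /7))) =-119 * sqrt(58) /306028125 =-0.00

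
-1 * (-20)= 20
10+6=16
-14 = -14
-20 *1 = -20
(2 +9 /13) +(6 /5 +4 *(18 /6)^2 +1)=2658 /65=40.89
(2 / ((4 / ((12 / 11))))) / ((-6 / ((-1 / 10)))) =1 / 110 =0.01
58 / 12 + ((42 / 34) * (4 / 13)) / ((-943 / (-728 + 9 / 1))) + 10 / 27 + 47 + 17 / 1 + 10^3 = 12035825395 / 11253762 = 1069.49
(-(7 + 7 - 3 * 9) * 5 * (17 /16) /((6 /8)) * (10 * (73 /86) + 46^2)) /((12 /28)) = 235538485 /516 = 456469.93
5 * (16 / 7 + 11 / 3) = 625 / 21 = 29.76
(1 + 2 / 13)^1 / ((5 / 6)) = 18 / 13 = 1.38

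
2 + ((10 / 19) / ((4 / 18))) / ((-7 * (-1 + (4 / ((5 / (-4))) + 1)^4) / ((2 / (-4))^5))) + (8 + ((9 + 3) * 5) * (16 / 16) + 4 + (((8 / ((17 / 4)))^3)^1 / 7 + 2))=7517584994159 / 97690249216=76.95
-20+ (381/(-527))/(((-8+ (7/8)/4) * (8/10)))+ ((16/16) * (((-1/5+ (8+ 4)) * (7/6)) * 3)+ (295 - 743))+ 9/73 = -13617282741/31930930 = -426.46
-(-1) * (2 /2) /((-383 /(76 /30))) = -38 /5745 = -0.01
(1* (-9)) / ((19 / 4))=-1.89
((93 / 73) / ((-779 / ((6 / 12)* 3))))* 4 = -558 / 56867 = -0.01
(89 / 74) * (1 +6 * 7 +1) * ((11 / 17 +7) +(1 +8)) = 554114 / 629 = 880.94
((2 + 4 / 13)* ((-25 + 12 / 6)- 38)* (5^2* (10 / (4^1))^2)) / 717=-190625 / 6214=-30.68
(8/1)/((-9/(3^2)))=-8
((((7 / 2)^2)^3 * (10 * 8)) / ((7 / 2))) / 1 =84035 / 2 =42017.50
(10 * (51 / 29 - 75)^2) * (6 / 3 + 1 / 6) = 97746480 / 841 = 116226.49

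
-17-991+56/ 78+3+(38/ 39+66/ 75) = -325789/ 325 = -1002.43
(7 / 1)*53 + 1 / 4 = 1485 / 4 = 371.25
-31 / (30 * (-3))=31 / 90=0.34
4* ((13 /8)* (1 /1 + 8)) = 117 /2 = 58.50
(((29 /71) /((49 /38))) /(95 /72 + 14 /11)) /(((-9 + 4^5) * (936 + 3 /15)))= 30096 /234034594829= 0.00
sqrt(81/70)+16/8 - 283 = -281+9*sqrt(70)/70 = -279.92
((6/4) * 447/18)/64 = 149/256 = 0.58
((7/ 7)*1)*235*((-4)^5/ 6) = -120320/ 3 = -40106.67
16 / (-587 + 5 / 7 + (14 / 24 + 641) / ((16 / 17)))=21504 / 128213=0.17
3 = 3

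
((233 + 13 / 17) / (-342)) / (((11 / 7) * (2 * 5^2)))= -13909 / 1598850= -0.01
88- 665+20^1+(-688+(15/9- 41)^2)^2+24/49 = 2927198587/3969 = 737515.39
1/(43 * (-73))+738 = 2316581/3139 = 738.00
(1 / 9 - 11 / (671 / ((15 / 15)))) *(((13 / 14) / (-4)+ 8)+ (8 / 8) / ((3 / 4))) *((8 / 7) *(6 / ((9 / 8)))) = 1272128 / 242109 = 5.25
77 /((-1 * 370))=-77 /370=-0.21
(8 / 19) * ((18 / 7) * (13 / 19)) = 1872 / 2527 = 0.74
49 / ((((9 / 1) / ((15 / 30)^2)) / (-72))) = -98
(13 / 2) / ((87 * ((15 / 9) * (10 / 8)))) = 0.04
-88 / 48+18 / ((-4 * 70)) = -797 / 420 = -1.90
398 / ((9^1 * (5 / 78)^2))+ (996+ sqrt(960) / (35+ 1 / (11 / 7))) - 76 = 11 * sqrt(15) / 49+ 292048 / 25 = 11682.79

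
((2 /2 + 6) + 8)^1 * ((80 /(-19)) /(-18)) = 200 /57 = 3.51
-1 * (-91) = 91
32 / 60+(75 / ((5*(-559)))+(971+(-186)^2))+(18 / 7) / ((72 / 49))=1192992863 / 33540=35569.26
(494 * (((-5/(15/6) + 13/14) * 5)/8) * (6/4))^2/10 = 617716125/25088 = 24621.98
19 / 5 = 3.80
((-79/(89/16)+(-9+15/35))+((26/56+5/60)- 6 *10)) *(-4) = 614722/1869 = 328.90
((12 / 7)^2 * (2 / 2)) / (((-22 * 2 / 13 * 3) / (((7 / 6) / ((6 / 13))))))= -169 / 231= -0.73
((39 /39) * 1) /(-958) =-1 /958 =-0.00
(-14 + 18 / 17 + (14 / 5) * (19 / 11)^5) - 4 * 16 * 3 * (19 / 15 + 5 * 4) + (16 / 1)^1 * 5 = -10877798082 / 2737867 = -3973.09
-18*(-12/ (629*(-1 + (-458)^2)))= 0.00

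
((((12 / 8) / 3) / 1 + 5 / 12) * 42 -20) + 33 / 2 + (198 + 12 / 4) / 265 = 9476 / 265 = 35.76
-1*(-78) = 78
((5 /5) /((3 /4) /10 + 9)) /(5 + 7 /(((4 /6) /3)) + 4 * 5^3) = 80 /389499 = 0.00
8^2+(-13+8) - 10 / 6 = 172 / 3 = 57.33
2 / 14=1 / 7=0.14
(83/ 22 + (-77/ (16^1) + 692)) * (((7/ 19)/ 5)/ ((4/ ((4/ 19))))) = 851263/ 317680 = 2.68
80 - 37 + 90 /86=1894 /43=44.05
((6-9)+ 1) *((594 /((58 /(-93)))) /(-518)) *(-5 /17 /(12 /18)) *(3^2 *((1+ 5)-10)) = -58.41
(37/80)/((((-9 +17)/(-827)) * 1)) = -30599/640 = -47.81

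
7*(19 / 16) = 133 / 16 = 8.31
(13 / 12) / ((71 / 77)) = 1001 / 852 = 1.17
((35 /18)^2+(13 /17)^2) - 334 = -30865643 /93636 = -329.63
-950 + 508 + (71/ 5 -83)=-2554/ 5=-510.80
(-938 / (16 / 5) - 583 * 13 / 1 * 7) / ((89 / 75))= -32007675 / 712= -44954.60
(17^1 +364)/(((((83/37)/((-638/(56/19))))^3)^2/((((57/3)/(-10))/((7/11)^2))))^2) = 32580295210476433224424553274827820414785609791902515777000109655211868981/5959717097801894574381344052227746265930137600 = 5466751974266182936698547000.00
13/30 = 0.43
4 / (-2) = -2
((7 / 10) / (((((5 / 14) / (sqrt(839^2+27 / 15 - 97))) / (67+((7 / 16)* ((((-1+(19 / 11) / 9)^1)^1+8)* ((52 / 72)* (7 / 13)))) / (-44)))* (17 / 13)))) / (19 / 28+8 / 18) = 2754694397* sqrt(17595645) / 154093500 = 74987.99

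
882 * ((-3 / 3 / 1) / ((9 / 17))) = -1666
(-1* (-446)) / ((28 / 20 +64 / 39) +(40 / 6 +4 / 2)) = 28990 / 761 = 38.09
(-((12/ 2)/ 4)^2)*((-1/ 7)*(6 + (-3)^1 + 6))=81/ 28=2.89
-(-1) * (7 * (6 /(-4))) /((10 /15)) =-63 /4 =-15.75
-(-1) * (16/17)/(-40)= -0.02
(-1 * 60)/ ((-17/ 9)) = 540/ 17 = 31.76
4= 4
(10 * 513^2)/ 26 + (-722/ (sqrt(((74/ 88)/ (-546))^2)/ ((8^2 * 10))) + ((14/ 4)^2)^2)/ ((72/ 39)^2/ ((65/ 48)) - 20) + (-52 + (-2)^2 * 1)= 3644856661021297/ 211147456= 17262138.65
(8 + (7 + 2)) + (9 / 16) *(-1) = 263 / 16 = 16.44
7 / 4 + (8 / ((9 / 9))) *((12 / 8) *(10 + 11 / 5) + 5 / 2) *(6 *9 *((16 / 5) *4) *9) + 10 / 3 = 310543861 / 300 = 1035146.20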